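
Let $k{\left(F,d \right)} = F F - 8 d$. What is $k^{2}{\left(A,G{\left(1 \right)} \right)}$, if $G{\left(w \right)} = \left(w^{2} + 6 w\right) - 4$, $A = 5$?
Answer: $1$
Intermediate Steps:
$G{\left(w \right)} = -4 + w^{2} + 6 w$
$k{\left(F,d \right)} = F^{2} - 8 d$
$k^{2}{\left(A,G{\left(1 \right)} \right)} = \left(5^{2} - 8 \left(-4 + 1^{2} + 6 \cdot 1\right)\right)^{2} = \left(25 - 8 \left(-4 + 1 + 6\right)\right)^{2} = \left(25 - 24\right)^{2} = 1^{2} = 1$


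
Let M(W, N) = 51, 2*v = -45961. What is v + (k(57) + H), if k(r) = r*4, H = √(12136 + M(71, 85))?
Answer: -45505/2 + √12187 ≈ -22642.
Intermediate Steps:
v = -45961/2 (v = (½)*(-45961) = -45961/2 ≈ -22981.)
H = √12187 (H = √(12136 + 51) = √12187 ≈ 110.39)
k(r) = 4*r
v + (k(57) + H) = -45961/2 + (4*57 + √12187) = -45961/2 + (228 + √12187) = -45505/2 + √12187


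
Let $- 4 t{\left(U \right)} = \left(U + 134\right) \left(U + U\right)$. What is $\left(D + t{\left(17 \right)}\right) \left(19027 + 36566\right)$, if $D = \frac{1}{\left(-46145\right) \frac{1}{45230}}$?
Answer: $- \frac{1318050823455}{18458} \approx -7.1408 \cdot 10^{7}$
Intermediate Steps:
$D = - \frac{9046}{9229}$ ($D = \frac{1}{\left(-46145\right) \frac{1}{45230}} = \frac{1}{- \frac{9229}{9046}} = - \frac{9046}{9229} \approx -0.98017$)
$t{\left(U \right)} = - \frac{U \left(134 + U\right)}{2}$ ($t{\left(U \right)} = - \frac{\left(U + 134\right) \left(U + U\right)}{4} = - \frac{\left(134 + U\right) 2 U}{4} = - \frac{2 U \left(134 + U\right)}{4} = - \frac{U \left(134 + U\right)}{2}$)
$\left(D + t{\left(17 \right)}\right) \left(19027 + 36566\right) = \left(- \frac{9046}{9229} - \frac{17 \left(134 + 17\right)}{2}\right) \left(19027 + 36566\right) = \left(- \frac{9046}{9229} - \frac{17}{2} \cdot 151\right) 55593 = \left(- \frac{9046}{9229} - \frac{2567}{2}\right) 55593 = \left(- \frac{23708935}{18458}\right) 55593 = - \frac{1318050823455}{18458}$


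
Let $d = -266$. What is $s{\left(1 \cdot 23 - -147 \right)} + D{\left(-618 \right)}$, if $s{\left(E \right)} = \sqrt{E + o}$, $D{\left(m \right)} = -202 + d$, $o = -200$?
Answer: $-468 + i \sqrt{30} \approx -468.0 + 5.4772 i$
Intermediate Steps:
$D{\left(m \right)} = -468$ ($D{\left(m \right)} = -202 - 266 = -468$)
$s{\left(E \right)} = \sqrt{-200 + E}$ ($s{\left(E \right)} = \sqrt{E - 200} = \sqrt{-200 + E}$)
$s{\left(1 \cdot 23 - -147 \right)} + D{\left(-618 \right)} = \sqrt{-200 + \left(1 \cdot 23 - -147\right)} - 468 = \sqrt{-200 + \left(23 + 147\right)} - 468 = \sqrt{-200 + 170} - 468 = \sqrt{-30} - 468 = i \sqrt{30} - 468 = -468 + i \sqrt{30}$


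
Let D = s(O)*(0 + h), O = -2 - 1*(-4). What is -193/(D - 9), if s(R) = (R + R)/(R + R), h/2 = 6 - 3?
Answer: 193/3 ≈ 64.333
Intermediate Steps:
h = 6 (h = 2*(6 - 3) = 2*3 = 6)
O = 2 (O = -2 + 4 = 2)
s(R) = 1 (s(R) = (2*R)/((2*R)) = (2*R)*(1/(2*R)) = 1)
D = 6 (D = 1*(0 + 6) = 1*6 = 6)
-193/(D - 9) = -193/(6 - 9) = -193/(-3) = -⅓*(-193) = 193/3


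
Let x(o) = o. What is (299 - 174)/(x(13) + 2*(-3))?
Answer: 125/7 ≈ 17.857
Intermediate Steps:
(299 - 174)/(x(13) + 2*(-3)) = (299 - 174)/(13 + 2*(-3)) = 125/(13 - 6) = 125/7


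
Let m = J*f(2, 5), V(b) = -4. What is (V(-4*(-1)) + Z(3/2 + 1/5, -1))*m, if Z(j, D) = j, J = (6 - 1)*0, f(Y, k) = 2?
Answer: 0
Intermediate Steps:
J = 0 (J = 5*0 = 0)
m = 0 (m = 0*2 = 0)
(V(-4*(-1)) + Z(3/2 + 1/5, -1))*m = (-4 + (3/2 + 1/5))*0 = (-4 + (3*(½) + 1*(⅕)))*0 = (-4 + (3/2 + ⅕))*0 = (-4 + 17/10)*0 = -23/10*0 = 0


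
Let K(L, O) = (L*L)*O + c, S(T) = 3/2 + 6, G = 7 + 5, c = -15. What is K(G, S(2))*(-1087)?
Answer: -1157655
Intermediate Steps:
G = 12
S(T) = 15/2 (S(T) = 3*(1/2) + 6 = 3/2 + 6 = 15/2)
K(L, O) = -15 + O*L**2 (K(L, O) = (L*L)*O - 15 = L**2*O - 15 = O*L**2 - 15 = -15 + O*L**2)
K(G, S(2))*(-1087) = (-15 + (15/2)*12**2)*(-1087) = (-15 + (15/2)*144)*(-1087) = (-15 + 1080)*(-1087) = 1065*(-1087) = -1157655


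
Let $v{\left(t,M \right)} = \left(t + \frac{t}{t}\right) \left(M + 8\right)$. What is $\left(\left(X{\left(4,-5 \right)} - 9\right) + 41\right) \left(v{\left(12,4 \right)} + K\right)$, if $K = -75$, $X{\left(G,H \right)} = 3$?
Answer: $2835$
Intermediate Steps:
$v{\left(t,M \right)} = \left(1 + t\right) \left(8 + M\right)$ ($v{\left(t,M \right)} = \left(t + 1\right) \left(8 + M\right) = \left(1 + t\right) \left(8 + M\right)$)
$\left(\left(X{\left(4,-5 \right)} - 9\right) + 41\right) \left(v{\left(12,4 \right)} + K\right) = \left(\left(3 - 9\right) + 41\right) \left(\left(8 + 4 + 8 \cdot 12 + 4 \cdot 12\right) - 75\right) = \left(-6 + 41\right) \left(\left(8 + 4 + 96 + 48\right) - 75\right) = 35 \left(156 - 75\right) = 35 \cdot 81 = 2835$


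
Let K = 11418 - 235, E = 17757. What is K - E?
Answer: -6574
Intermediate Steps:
K = 11183
K - E = 11183 - 1*17757 = 11183 - 17757 = -6574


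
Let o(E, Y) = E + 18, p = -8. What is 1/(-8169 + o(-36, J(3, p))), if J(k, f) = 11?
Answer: -1/8187 ≈ -0.00012214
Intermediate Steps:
o(E, Y) = 18 + E
1/(-8169 + o(-36, J(3, p))) = 1/(-8169 + (18 - 36)) = 1/(-8169 - 18) = 1/(-8187) = -1/8187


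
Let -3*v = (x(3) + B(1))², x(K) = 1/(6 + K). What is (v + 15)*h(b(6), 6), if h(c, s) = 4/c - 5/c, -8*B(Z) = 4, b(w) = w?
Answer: -14531/5832 ≈ -2.4916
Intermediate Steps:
B(Z) = -½ (B(Z) = -⅛*4 = -½)
h(c, s) = -1/c
v = -49/972 (v = -(1/(6 + 3) - ½)²/3 = -(1/9 - ½)²/3 = -(⅑ - ½)²/3 = -(-7/18)²/3 = -⅓*49/324 = -49/972 ≈ -0.050412)
(v + 15)*h(b(6), 6) = (-49/972 + 15)*(-1/6) = 14531*(-1*⅙)/972 = (14531/972)*(-⅙) = -14531/5832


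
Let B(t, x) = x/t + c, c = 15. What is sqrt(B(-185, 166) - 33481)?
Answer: 4*I*sqrt(71587785)/185 ≈ 182.94*I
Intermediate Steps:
B(t, x) = 15 + x/t (B(t, x) = x/t + 15 = 15 + x/t)
sqrt(B(-185, 166) - 33481) = sqrt((15 + 166/(-185)) - 33481) = sqrt((15 + 166*(-1/185)) - 33481) = sqrt((15 - 166/185) - 33481) = sqrt(2609/185 - 33481) = sqrt(-6191376/185) = 4*I*sqrt(71587785)/185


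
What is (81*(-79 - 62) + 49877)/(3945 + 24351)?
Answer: 4807/3537 ≈ 1.3591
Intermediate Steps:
(81*(-79 - 62) + 49877)/(3945 + 24351) = (81*(-141) + 49877)/28296 = (-11421 + 49877)*(1/28296) = 38456*(1/28296) = 4807/3537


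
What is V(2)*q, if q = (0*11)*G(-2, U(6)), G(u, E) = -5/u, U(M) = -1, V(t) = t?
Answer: 0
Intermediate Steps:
q = 0 (q = (0*11)*(-5/(-2)) = 0*(-5*(-1/2)) = 0*(5/2) = 0)
V(2)*q = 2*0 = 0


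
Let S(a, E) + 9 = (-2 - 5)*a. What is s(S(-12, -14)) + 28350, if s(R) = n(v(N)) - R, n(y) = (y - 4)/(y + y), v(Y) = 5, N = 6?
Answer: 282751/10 ≈ 28275.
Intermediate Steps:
S(a, E) = -9 - 7*a (S(a, E) = -9 + (-2 - 5)*a = -9 - 7*a)
n(y) = (-4 + y)/(2*y) (n(y) = (-4 + y)/((2*y)) = (-4 + y)*(1/(2*y)) = (-4 + y)/(2*y))
s(R) = 1/10 - R (s(R) = (1/2)*(-4 + 5)/5 - R = (1/2)*(1/5)*1 - R = 1/10 - R)
s(S(-12, -14)) + 28350 = (1/10 - (-9 - 7*(-12))) + 28350 = (1/10 - (-9 + 84)) + 28350 = (1/10 - 1*75) + 28350 = (1/10 - 75) + 28350 = -749/10 + 28350 = 282751/10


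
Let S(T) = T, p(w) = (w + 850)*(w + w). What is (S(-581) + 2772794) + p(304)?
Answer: 3473845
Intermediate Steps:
p(w) = 2*w*(850 + w) (p(w) = (850 + w)*(2*w) = 2*w*(850 + w))
(S(-581) + 2772794) + p(304) = (-581 + 2772794) + 2*304*(850 + 304) = 2772213 + 2*304*1154 = 2772213 + 701632 = 3473845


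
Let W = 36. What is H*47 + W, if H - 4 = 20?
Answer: 1164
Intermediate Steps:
H = 24 (H = 4 + 20 = 24)
H*47 + W = 24*47 + 36 = 1128 + 36 = 1164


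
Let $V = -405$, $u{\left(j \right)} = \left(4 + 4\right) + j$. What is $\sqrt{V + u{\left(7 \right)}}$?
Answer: $i \sqrt{390} \approx 19.748 i$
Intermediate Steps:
$u{\left(j \right)} = 8 + j$
$\sqrt{V + u{\left(7 \right)}} = \sqrt{-405 + \left(8 + 7\right)} = \sqrt{-405 + 15} = \sqrt{-390} = i \sqrt{390}$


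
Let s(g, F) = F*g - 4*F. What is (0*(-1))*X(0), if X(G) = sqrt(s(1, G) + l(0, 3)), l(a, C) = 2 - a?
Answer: 0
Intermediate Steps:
s(g, F) = -4*F + F*g
X(G) = sqrt(2 - 3*G) (X(G) = sqrt(G*(-4 + 1) + (2 - 1*0)) = sqrt(G*(-3) + (2 + 0)) = sqrt(-3*G + 2) = sqrt(2 - 3*G))
(0*(-1))*X(0) = (0*(-1))*sqrt(2 - 3*0) = 0*sqrt(2 + 0) = 0*sqrt(2) = 0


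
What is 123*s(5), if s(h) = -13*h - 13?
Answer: -9594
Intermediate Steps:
s(h) = -13 - 13*h
123*s(5) = 123*(-13 - 13*5) = 123*(-13 - 65) = 123*(-78) = -9594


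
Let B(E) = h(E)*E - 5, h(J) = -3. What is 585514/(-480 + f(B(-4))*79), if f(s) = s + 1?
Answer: 292757/76 ≈ 3852.1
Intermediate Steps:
B(E) = -5 - 3*E (B(E) = -3*E - 5 = -5 - 3*E)
f(s) = 1 + s
585514/(-480 + f(B(-4))*79) = 585514/(-480 + (1 + (-5 - 3*(-4)))*79) = 585514/(-480 + (1 + (-5 + 12))*79) = 585514/(-480 + (1 + 7)*79) = 585514/(-480 + 8*79) = 585514/(-480 + 632) = 585514/152 = 585514*(1/152) = 292757/76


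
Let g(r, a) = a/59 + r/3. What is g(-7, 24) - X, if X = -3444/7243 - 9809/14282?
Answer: -13993201651/18309681102 ≈ -0.76425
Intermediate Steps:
g(r, a) = r/3 + a/59 (g(r, a) = a*(1/59) + r*(1/3) = a/59 + r/3 = r/3 + a/59)
X = -120233795/103444526 (X = -3444*1/7243 - 9809*1/14282 = -3444/7243 - 9809/14282 = -120233795/103444526 ≈ -1.1623)
g(-7, 24) - X = ((1/3)*(-7) + (1/59)*24) - 1*(-120233795/103444526) = (-7/3 + 24/59) + 120233795/103444526 = -341/177 + 120233795/103444526 = -13993201651/18309681102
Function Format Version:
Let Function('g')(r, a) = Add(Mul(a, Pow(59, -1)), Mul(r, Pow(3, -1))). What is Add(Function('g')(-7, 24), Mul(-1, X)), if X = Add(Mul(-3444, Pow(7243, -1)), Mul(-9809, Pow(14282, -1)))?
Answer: Rational(-13993201651, 18309681102) ≈ -0.76425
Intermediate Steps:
Function('g')(r, a) = Add(Mul(Rational(1, 3), r), Mul(Rational(1, 59), a)) (Function('g')(r, a) = Add(Mul(a, Rational(1, 59)), Mul(r, Rational(1, 3))) = Add(Mul(Rational(1, 59), a), Mul(Rational(1, 3), r)) = Add(Mul(Rational(1, 3), r), Mul(Rational(1, 59), a)))
X = Rational(-120233795, 103444526) (X = Add(Mul(-3444, Rational(1, 7243)), Mul(-9809, Rational(1, 14282))) = Add(Rational(-3444, 7243), Rational(-9809, 14282)) = Rational(-120233795, 103444526) ≈ -1.1623)
Add(Function('g')(-7, 24), Mul(-1, X)) = Add(Add(Mul(Rational(1, 3), -7), Mul(Rational(1, 59), 24)), Mul(-1, Rational(-120233795, 103444526))) = Add(Add(Rational(-7, 3), Rational(24, 59)), Rational(120233795, 103444526)) = Add(Rational(-341, 177), Rational(120233795, 103444526)) = Rational(-13993201651, 18309681102)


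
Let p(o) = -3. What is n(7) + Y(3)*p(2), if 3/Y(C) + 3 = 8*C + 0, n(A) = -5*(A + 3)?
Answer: -353/7 ≈ -50.429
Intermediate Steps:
n(A) = -15 - 5*A (n(A) = -5*(3 + A) = -15 - 5*A)
Y(C) = 3/(-3 + 8*C) (Y(C) = 3/(-3 + (8*C + 0)) = 3/(-3 + 8*C))
n(7) + Y(3)*p(2) = (-15 - 5*7) + (3/(-3 + 8*3))*(-3) = (-15 - 35) + (3/(-3 + 24))*(-3) = -50 + (3/21)*(-3) = -50 + (3*(1/21))*(-3) = -50 + (1/7)*(-3) = -50 - 3/7 = -353/7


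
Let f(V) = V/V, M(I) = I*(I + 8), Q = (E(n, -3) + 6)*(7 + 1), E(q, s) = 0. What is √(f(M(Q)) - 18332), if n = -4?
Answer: I*√18331 ≈ 135.39*I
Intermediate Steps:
Q = 48 (Q = (0 + 6)*(7 + 1) = 6*8 = 48)
M(I) = I*(8 + I)
f(V) = 1
√(f(M(Q)) - 18332) = √(1 - 18332) = √(-18331) = I*√18331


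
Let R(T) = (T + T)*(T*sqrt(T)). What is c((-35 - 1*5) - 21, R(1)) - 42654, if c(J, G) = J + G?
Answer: -42713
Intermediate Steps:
R(T) = 2*T**(5/2) (R(T) = (2*T)*T**(3/2) = 2*T**(5/2))
c(J, G) = G + J
c((-35 - 1*5) - 21, R(1)) - 42654 = (2*1**(5/2) + ((-35 - 1*5) - 21)) - 42654 = (2*1 + ((-35 - 5) - 21)) - 42654 = (2 + (-40 - 21)) - 42654 = (2 - 61) - 42654 = -59 - 42654 = -42713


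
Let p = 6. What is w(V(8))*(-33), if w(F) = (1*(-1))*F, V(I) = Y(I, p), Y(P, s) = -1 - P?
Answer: -297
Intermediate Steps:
V(I) = -1 - I
w(F) = -F
w(V(8))*(-33) = -(-1 - 1*8)*(-33) = -(-1 - 8)*(-33) = -1*(-9)*(-33) = 9*(-33) = -297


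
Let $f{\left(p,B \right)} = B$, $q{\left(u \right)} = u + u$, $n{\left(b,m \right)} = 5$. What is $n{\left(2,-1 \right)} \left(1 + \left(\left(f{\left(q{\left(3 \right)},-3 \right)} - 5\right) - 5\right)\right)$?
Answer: $-60$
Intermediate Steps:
$q{\left(u \right)} = 2 u$
$n{\left(2,-1 \right)} \left(1 + \left(\left(f{\left(q{\left(3 \right)},-3 \right)} - 5\right) - 5\right)\right) = 5 \left(1 - 13\right) = 5 \left(-12\right) = -60$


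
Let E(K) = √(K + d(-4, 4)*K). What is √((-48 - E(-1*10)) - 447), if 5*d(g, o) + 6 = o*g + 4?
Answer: √(-495 - √26) ≈ 22.363*I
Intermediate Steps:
d(g, o) = -⅖ + g*o/5 (d(g, o) = -6/5 + (o*g + 4)/5 = -6/5 + (g*o + 4)/5 = -6/5 + (4 + g*o)/5 = -6/5 + (⅘ + g*o/5) = -⅖ + g*o/5)
E(K) = √65*√(-K)/5 (E(K) = √(K + (-⅖ + (⅕)*(-4)*4)*K) = √(K + (-⅖ - 16/5)*K) = √(K - 18*K/5) = √(-13*K/5) = √65*√(-K)/5)
√((-48 - E(-1*10)) - 447) = √((-48 - √65*√(-(-1)*10)/5) - 447) = √((-48 - √65*√(-1*(-10))/5) - 447) = √((-48 - √65*√10/5) - 447) = √((-48 - √26) - 447) = √(-495 - √26)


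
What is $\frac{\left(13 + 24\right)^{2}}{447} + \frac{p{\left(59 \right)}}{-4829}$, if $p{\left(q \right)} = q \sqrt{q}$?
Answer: $\frac{1369}{447} - \frac{59 \sqrt{59}}{4829} \approx 2.9688$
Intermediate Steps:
$p{\left(q \right)} = q^{\frac{3}{2}}$
$\frac{\left(13 + 24\right)^{2}}{447} + \frac{p{\left(59 \right)}}{-4829} = \frac{\left(13 + 24\right)^{2}}{447} + \frac{59^{\frac{3}{2}}}{-4829} = 37^{2} \cdot \frac{1}{447} + 59 \sqrt{59} \left(- \frac{1}{4829}\right) = 1369 \cdot \frac{1}{447} - \frac{59 \sqrt{59}}{4829} = \frac{1369}{447} - \frac{59 \sqrt{59}}{4829}$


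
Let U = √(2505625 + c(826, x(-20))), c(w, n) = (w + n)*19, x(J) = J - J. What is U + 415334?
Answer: 415334 + √2521319 ≈ 4.1692e+5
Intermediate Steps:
x(J) = 0
c(w, n) = 19*n + 19*w (c(w, n) = (n + w)*19 = 19*n + 19*w)
U = √2521319 (U = √(2505625 + (19*0 + 19*826)) = √(2505625 + (0 + 15694)) = √(2505625 + 15694) = √2521319 ≈ 1587.9)
U + 415334 = √2521319 + 415334 = 415334 + √2521319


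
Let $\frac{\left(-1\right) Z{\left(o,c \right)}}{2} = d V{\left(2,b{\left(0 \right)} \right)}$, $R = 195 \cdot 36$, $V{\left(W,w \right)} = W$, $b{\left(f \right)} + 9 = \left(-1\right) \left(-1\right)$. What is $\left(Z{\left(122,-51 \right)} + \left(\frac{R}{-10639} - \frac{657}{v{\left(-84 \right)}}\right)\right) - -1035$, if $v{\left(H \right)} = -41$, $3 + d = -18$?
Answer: $\frac{494808684}{436199} \approx 1134.4$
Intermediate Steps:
$d = -21$ ($d = -3 - 18 = -21$)
$b{\left(f \right)} = -8$ ($b{\left(f \right)} = -9 - -1 = -9 + 1 = -8$)
$R = 7020$
$Z{\left(o,c \right)} = 84$ ($Z{\left(o,c \right)} = - 2 \left(\left(-21\right) 2\right) = \left(-2\right) \left(-42\right) = 84$)
$\left(Z{\left(122,-51 \right)} + \left(\frac{R}{-10639} - \frac{657}{v{\left(-84 \right)}}\right)\right) - -1035 = \left(84 + \left(\frac{7020}{-10639} - \frac{657}{-41}\right)\right) - -1035 = \left(84 + \left(7020 \left(- \frac{1}{10639}\right) - - \frac{657}{41}\right)\right) + 1035 = \left(84 + \left(- \frac{7020}{10639} + \frac{657}{41}\right)\right) + 1035 = \left(84 + \frac{6702003}{436199}\right) + 1035 = \frac{43342719}{436199} + 1035 = \frac{494808684}{436199}$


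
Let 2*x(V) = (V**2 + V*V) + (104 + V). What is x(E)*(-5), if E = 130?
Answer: -85085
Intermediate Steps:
x(V) = 52 + V**2 + V/2 (x(V) = ((V**2 + V*V) + (104 + V))/2 = ((V**2 + V**2) + (104 + V))/2 = (2*V**2 + (104 + V))/2 = (104 + V + 2*V**2)/2 = 52 + V**2 + V/2)
x(E)*(-5) = (52 + 130**2 + (1/2)*130)*(-5) = (52 + 16900 + 65)*(-5) = 17017*(-5) = -85085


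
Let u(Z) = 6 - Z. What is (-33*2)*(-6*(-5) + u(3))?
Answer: -2178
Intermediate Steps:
(-33*2)*(-6*(-5) + u(3)) = (-33*2)*(-6*(-5) + (6 - 1*3)) = -66*(30 + (6 - 3)) = -66*(30 + 3) = -66*33 = -2178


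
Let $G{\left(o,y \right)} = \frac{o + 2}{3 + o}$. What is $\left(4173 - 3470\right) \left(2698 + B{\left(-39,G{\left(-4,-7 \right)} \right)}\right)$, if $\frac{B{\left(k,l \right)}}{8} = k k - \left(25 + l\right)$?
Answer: $10298950$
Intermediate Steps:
$G{\left(o,y \right)} = \frac{2 + o}{3 + o}$
$B{\left(k,l \right)} = -200 - 8 l + 8 k^{2}$ ($B{\left(k,l \right)} = 8 \left(k k - \left(25 + l\right)\right) = 8 \left(k^{2} - \left(25 + l\right)\right) = 8 \left(-25 + k^{2} - l\right) = -200 - 8 l + 8 k^{2}$)
$\left(4173 - 3470\right) \left(2698 + B{\left(-39,G{\left(-4,-7 \right)} \right)}\right) = \left(4173 - 3470\right) \left(2698 - \left(200 - 12168 + \frac{8 \left(2 - 4\right)}{3 - 4}\right)\right) = 703 \left(2698 - \left(-11968 + 8 \frac{1}{-1} \left(-2\right)\right)\right) = 703 \left(2698 - \left(-11968 + 8 \left(-1\right) \left(-2\right)\right)\right) = 703 \left(2698 - -11952\right) = 703 \left(2698 + 11952\right) = 703 \cdot 14650 = 10298950$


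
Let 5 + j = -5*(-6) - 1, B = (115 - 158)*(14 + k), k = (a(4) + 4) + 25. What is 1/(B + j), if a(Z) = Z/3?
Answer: -3/5647 ≈ -0.00053126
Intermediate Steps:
a(Z) = Z/3 (a(Z) = Z*(⅓) = Z/3)
k = 91/3 (k = ((⅓)*4 + 4) + 25 = (4/3 + 4) + 25 = 16/3 + 25 = 91/3 ≈ 30.333)
B = -5719/3 (B = (115 - 158)*(14 + 91/3) = -43*133/3 = -5719/3 ≈ -1906.3)
j = 24 (j = -5 + (-5*(-6) - 1) = -5 + (30 - 1) = -5 + 29 = 24)
1/(B + j) = 1/(-5719/3 + 24) = 1/(-5647/3) = -3/5647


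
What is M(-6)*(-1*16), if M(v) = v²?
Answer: -576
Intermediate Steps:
M(-6)*(-1*16) = (-6)²*(-1*16) = 36*(-16) = -576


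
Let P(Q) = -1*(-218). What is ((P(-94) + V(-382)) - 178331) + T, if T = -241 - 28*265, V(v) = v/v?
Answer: -185773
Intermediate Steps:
P(Q) = 218
V(v) = 1
T = -7661 (T = -241 - 7420 = -7661)
((P(-94) + V(-382)) - 178331) + T = ((218 + 1) - 178331) - 7661 = (219 - 178331) - 7661 = -178112 - 7661 = -185773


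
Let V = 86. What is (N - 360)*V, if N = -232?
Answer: -50912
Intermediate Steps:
(N - 360)*V = (-232 - 360)*86 = -592*86 = -50912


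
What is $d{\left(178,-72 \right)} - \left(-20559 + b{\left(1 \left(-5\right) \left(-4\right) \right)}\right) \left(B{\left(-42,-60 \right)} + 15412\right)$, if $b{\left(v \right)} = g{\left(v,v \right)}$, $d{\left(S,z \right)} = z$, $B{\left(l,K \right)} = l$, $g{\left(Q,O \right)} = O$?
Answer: $315684358$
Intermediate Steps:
$b{\left(v \right)} = v$
$d{\left(178,-72 \right)} - \left(-20559 + b{\left(1 \left(-5\right) \left(-4\right) \right)}\right) \left(B{\left(-42,-60 \right)} + 15412\right) = -72 - \left(-20559 + 1 \left(-5\right) \left(-4\right)\right) \left(-42 + 15412\right) = -72 - \left(-20559 - -20\right) 15370 = -72 - \left(-20559 + 20\right) 15370 = -72 - \left(-20539\right) 15370 = -72 - -315684430 = -72 + 315684430 = 315684358$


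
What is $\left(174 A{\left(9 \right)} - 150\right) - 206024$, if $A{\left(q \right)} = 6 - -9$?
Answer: $-203564$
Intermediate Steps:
$A{\left(q \right)} = 15$ ($A{\left(q \right)} = 6 + 9 = 15$)
$\left(174 A{\left(9 \right)} - 150\right) - 206024 = \left(174 \cdot 15 - 150\right) - 206024 = \left(2610 - 150\right) - 206024 = 2460 - 206024 = -203564$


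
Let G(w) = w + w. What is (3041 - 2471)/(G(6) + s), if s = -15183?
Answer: -190/5057 ≈ -0.037572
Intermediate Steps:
G(w) = 2*w
(3041 - 2471)/(G(6) + s) = (3041 - 2471)/(2*6 - 15183) = 570/(12 - 15183) = 570/(-15171) = 570*(-1/15171) = -190/5057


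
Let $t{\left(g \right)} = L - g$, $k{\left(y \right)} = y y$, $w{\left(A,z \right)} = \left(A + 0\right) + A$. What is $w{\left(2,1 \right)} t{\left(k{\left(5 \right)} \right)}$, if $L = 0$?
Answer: $-100$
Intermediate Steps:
$w{\left(A,z \right)} = 2 A$ ($w{\left(A,z \right)} = A + A = 2 A$)
$k{\left(y \right)} = y^{2}$
$t{\left(g \right)} = - g$ ($t{\left(g \right)} = 0 - g = - g$)
$w{\left(2,1 \right)} t{\left(k{\left(5 \right)} \right)} = 2 \cdot 2 \left(- 5^{2}\right) = 4 \left(\left(-1\right) 25\right) = 4 \left(-25\right) = -100$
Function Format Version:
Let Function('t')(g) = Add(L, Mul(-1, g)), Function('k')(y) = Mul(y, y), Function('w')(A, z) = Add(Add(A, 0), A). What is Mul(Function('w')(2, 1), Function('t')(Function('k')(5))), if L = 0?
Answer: -100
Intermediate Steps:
Function('w')(A, z) = Mul(2, A) (Function('w')(A, z) = Add(A, A) = Mul(2, A))
Function('k')(y) = Pow(y, 2)
Function('t')(g) = Mul(-1, g) (Function('t')(g) = Add(0, Mul(-1, g)) = Mul(-1, g))
Mul(Function('w')(2, 1), Function('t')(Function('k')(5))) = Mul(Mul(2, 2), Mul(-1, Pow(5, 2))) = Mul(4, Mul(-1, 25)) = Mul(4, -25) = -100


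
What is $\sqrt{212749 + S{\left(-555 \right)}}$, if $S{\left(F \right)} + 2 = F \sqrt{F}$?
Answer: $\sqrt{212747 - 555 i \sqrt{555}} \approx 461.46 - 14.167 i$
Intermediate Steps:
$S{\left(F \right)} = -2 + F^{\frac{3}{2}}$ ($S{\left(F \right)} = -2 + F \sqrt{F} = -2 + F^{\frac{3}{2}}$)
$\sqrt{212749 + S{\left(-555 \right)}} = \sqrt{212749 - \left(2 - \left(-555\right)^{\frac{3}{2}}\right)} = \sqrt{212749 - \left(2 + 555 i \sqrt{555}\right)} = \sqrt{212747 - 555 i \sqrt{555}}$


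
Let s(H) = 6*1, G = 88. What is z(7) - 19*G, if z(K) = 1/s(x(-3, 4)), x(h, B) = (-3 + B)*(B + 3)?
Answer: -10031/6 ≈ -1671.8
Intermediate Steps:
x(h, B) = (-3 + B)*(3 + B)
s(H) = 6
z(K) = ⅙ (z(K) = 1/6 = ⅙)
z(7) - 19*G = ⅙ - 19*88 = ⅙ - 1672 = -10031/6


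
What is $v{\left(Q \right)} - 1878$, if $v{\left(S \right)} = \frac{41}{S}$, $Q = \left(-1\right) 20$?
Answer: $- \frac{37601}{20} \approx -1880.1$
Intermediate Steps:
$Q = -20$
$v{\left(Q \right)} - 1878 = \frac{41}{-20} - 1878 = 41 \left(- \frac{1}{20}\right) - 1878 = - \frac{41}{20} - 1878 = - \frac{37601}{20}$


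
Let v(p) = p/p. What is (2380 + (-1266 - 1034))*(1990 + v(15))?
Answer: 159280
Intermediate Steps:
v(p) = 1
(2380 + (-1266 - 1034))*(1990 + v(15)) = (2380 + (-1266 - 1034))*(1990 + 1) = (2380 - 2300)*1991 = 80*1991 = 159280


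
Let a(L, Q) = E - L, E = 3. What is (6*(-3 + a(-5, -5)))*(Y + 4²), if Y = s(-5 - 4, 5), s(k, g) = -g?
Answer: 330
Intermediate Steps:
a(L, Q) = 3 - L
Y = -5 (Y = -1*5 = -5)
(6*(-3 + a(-5, -5)))*(Y + 4²) = (6*(-3 + (3 - 1*(-5))))*(-5 + 4²) = (6*(-3 + (3 + 5)))*(-5 + 16) = (6*(-3 + 8))*11 = (6*5)*11 = 30*11 = 330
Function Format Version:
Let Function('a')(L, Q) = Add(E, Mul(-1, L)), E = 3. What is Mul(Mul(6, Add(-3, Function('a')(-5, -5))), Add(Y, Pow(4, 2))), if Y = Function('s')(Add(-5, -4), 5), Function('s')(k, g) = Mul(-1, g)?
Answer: 330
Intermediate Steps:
Function('a')(L, Q) = Add(3, Mul(-1, L))
Y = -5 (Y = Mul(-1, 5) = -5)
Mul(Mul(6, Add(-3, Function('a')(-5, -5))), Add(Y, Pow(4, 2))) = Mul(Mul(6, Add(-3, Add(3, Mul(-1, -5)))), Add(-5, Pow(4, 2))) = Mul(Mul(6, Add(-3, Add(3, 5))), Add(-5, 16)) = Mul(Mul(6, Add(-3, 8)), 11) = Mul(Mul(6, 5), 11) = Mul(30, 11) = 330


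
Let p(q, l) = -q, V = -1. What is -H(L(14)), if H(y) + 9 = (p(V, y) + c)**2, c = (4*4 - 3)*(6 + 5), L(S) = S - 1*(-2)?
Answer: -20727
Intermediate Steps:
L(S) = 2 + S (L(S) = S + 2 = 2 + S)
c = 143 (c = (16 - 3)*11 = 13*11 = 143)
H(y) = 20727 (H(y) = -9 + (-1*(-1) + 143)**2 = -9 + (1 + 143)**2 = -9 + 144**2 = -9 + 20736 = 20727)
-H(L(14)) = -1*20727 = -20727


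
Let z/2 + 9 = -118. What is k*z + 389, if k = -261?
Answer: 66683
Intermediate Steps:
z = -254 (z = -18 + 2*(-118) = -18 - 236 = -254)
k*z + 389 = -261*(-254) + 389 = 66294 + 389 = 66683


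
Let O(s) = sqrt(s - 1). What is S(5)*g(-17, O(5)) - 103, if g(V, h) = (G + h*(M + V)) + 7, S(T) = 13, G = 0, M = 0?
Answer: -454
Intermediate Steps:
O(s) = sqrt(-1 + s)
g(V, h) = 7 + V*h (g(V, h) = (0 + h*(0 + V)) + 7 = (0 + h*V) + 7 = (0 + V*h) + 7 = V*h + 7 = 7 + V*h)
S(5)*g(-17, O(5)) - 103 = 13*(7 - 17*sqrt(-1 + 5)) - 103 = 13*(7 - 17*sqrt(4)) - 103 = 13*(7 - 17*2) - 103 = 13*(7 - 34) - 103 = 13*(-27) - 103 = -351 - 103 = -454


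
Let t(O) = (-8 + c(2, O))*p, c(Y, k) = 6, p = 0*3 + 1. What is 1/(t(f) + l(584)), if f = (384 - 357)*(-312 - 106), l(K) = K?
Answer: 1/582 ≈ 0.0017182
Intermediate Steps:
p = 1 (p = 0 + 1 = 1)
f = -11286 (f = 27*(-418) = -11286)
t(O) = -2 (t(O) = (-8 + 6)*1 = -2*1 = -2)
1/(t(f) + l(584)) = 1/(-2 + 584) = 1/582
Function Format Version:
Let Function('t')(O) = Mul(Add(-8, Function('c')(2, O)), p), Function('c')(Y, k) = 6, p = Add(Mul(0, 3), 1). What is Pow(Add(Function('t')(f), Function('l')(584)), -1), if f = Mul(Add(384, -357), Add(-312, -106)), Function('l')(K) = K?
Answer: Rational(1, 582) ≈ 0.0017182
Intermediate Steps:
p = 1 (p = Add(0, 1) = 1)
f = -11286 (f = Mul(27, -418) = -11286)
Function('t')(O) = -2 (Function('t')(O) = Mul(Add(-8, 6), 1) = Mul(-2, 1) = -2)
Pow(Add(Function('t')(f), Function('l')(584)), -1) = Pow(Add(-2, 584), -1) = Pow(582, -1) = Rational(1, 582)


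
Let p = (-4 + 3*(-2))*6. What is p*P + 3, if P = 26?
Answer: -1557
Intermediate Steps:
p = -60 (p = (-4 - 6)*6 = -10*6 = -60)
p*P + 3 = -60*26 + 3 = -1560 + 3 = -1557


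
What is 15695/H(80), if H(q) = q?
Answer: 3139/16 ≈ 196.19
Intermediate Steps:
15695/H(80) = 15695/80 = 15695*(1/80) = 3139/16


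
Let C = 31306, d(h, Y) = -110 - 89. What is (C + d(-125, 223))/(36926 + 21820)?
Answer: 10369/19582 ≈ 0.52952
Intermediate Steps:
d(h, Y) = -199
(C + d(-125, 223))/(36926 + 21820) = (31306 - 199)/(36926 + 21820) = 31107/58746 = 31107*(1/58746) = 10369/19582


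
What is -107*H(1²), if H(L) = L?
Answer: -107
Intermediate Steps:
-107*H(1²) = -107*1² = -107*1 = -107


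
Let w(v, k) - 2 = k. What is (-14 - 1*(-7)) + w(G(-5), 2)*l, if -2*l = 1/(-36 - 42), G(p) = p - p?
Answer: -272/39 ≈ -6.9744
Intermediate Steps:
G(p) = 0
l = 1/156 (l = -1/(2*(-36 - 42)) = -½/(-78) = -½*(-1/78) = 1/156 ≈ 0.0064103)
w(v, k) = 2 + k
(-14 - 1*(-7)) + w(G(-5), 2)*l = (-14 - 1*(-7)) + (2 + 2)*(1/156) = (-14 + 7) + 4*(1/156) = -7 + 1/39 = -272/39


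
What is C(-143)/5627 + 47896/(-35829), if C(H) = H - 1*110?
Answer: -278575529/201609783 ≈ -1.3818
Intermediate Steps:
C(H) = -110 + H (C(H) = H - 110 = -110 + H)
C(-143)/5627 + 47896/(-35829) = (-110 - 143)/5627 + 47896/(-35829) = -253*1/5627 + 47896*(-1/35829) = -253/5627 - 47896/35829 = -278575529/201609783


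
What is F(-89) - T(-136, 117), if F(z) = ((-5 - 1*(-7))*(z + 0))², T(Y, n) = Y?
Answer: 31820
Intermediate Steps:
F(z) = 4*z² (F(z) = ((-5 + 7)*z)² = (2*z)² = 4*z²)
F(-89) - T(-136, 117) = 4*(-89)² - 1*(-136) = 4*7921 + 136 = 31684 + 136 = 31820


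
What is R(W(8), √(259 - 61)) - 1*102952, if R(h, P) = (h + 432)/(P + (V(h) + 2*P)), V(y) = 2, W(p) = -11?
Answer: -91524749/889 + 3789*√22/1778 ≈ -1.0294e+5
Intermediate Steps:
R(h, P) = (432 + h)/(2 + 3*P) (R(h, P) = (h + 432)/(P + (2 + 2*P)) = (432 + h)/(2 + 3*P))
R(W(8), √(259 - 61)) - 1*102952 = (432 - 11)/(2 + 3*√(259 - 61)) - 1*102952 = 421/(2 + 3*√198) - 102952 = 421/(2 + 3*(3*√22)) - 102952 = 421/(2 + 9*√22) - 102952 = -102952 + 421/(2 + 9*√22)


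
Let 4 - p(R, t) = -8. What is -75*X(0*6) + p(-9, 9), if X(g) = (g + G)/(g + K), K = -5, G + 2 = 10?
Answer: 132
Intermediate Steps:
G = 8 (G = -2 + 10 = 8)
p(R, t) = 12 (p(R, t) = 4 - 1*(-8) = 4 + 8 = 12)
X(g) = (8 + g)/(-5 + g) (X(g) = (g + 8)/(g - 5) = (8 + g)/(-5 + g))
-75*X(0*6) + p(-9, 9) = -75*(8 + 0*6)/(-5 + 0*6) + 12 = -75*(8 + 0)/(-5 + 0) + 12 = -75*8/(-5) + 12 = -(-15)*8 + 12 = -75*(-8/5) + 12 = 120 + 12 = 132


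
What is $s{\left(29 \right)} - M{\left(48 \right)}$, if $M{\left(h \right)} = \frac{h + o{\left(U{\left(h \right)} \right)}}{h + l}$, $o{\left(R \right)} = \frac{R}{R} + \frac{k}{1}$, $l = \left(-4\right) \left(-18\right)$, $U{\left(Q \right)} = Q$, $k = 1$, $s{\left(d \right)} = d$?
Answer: $\frac{343}{12} \approx 28.583$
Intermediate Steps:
$l = 72$
$o{\left(R \right)} = 2$ ($o{\left(R \right)} = \frac{R}{R} + 1 \cdot 1^{-1} = 1 + 1 \cdot 1 = 1 + 1 = 2$)
$M{\left(h \right)} = \frac{2 + h}{72 + h}$ ($M{\left(h \right)} = \frac{h + 2}{h + 72} = \frac{2 + h}{72 + h}$)
$s{\left(29 \right)} - M{\left(48 \right)} = 29 - \frac{2 + 48}{72 + 48} = 29 - \frac{1}{120} \cdot 50 = 29 - \frac{5}{12} = \frac{343}{12}$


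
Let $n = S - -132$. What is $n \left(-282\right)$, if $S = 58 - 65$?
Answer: $-35250$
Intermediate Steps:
$S = -7$
$n = 125$ ($n = -7 - -132 = -7 + 132 = 125$)
$n \left(-282\right) = 125 \left(-282\right) = -35250$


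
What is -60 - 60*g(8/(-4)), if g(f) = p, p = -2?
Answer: 60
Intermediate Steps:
g(f) = -2
-60 - 60*g(8/(-4)) = -60 - 60*(-2) = -60 + 120 = 60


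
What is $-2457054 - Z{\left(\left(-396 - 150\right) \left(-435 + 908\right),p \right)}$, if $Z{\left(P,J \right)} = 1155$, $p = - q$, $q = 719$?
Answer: $-2458209$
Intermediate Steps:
$p = -719$ ($p = \left(-1\right) 719 = -719$)
$-2457054 - Z{\left(\left(-396 - 150\right) \left(-435 + 908\right),p \right)} = -2457054 - 1155 = -2458209$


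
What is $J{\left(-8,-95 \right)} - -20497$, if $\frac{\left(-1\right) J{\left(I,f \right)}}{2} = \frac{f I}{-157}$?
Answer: $\frac{3219549}{157} \approx 20507.0$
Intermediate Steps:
$J{\left(I,f \right)} = \frac{2 I f}{157}$ ($J{\left(I,f \right)} = - 2 \frac{f I}{-157} = - 2 I f \left(- \frac{1}{157}\right) = - 2 \left(- \frac{I f}{157}\right) = \frac{2 I f}{157}$)
$J{\left(-8,-95 \right)} - -20497 = \frac{2}{157} \left(-8\right) \left(-95\right) - -20497 = \frac{1520}{157} + 20497 = \frac{3219549}{157}$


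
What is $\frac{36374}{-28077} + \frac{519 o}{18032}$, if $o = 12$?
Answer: $- \frac{2454247}{2583084} \approx -0.95012$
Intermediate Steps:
$\frac{36374}{-28077} + \frac{519 o}{18032} = \frac{36374}{-28077} + \frac{519 \cdot 12}{18032} = 36374 \left(- \frac{1}{28077}\right) + 6228 \cdot \frac{1}{18032} = - \frac{36374}{28077} + \frac{1557}{4508} = - \frac{2454247}{2583084}$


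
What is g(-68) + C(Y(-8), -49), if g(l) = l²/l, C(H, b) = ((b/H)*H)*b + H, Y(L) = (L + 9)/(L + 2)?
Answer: 13997/6 ≈ 2332.8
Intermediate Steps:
Y(L) = (9 + L)/(2 + L)
C(H, b) = H + b² (C(H, b) = b*b + H = b² + H = H + b²)
g(l) = l
g(-68) + C(Y(-8), -49) = -68 + ((9 - 8)/(2 - 8) + (-49)²) = -68 + (1/(-6) + 2401) = -68 + (-⅙*1 + 2401) = -68 + (-⅙ + 2401) = -68 + 14405/6 = 13997/6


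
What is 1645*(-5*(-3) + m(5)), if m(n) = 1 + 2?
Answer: 29610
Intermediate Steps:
m(n) = 3
1645*(-5*(-3) + m(5)) = 1645*(-5*(-3) + 3) = 1645*(15 + 3) = 1645*18 = 29610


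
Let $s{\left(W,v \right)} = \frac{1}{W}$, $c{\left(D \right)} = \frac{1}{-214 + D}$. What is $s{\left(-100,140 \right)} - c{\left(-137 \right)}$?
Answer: $- \frac{251}{35100} \approx -0.007151$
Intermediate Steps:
$s{\left(-100,140 \right)} - c{\left(-137 \right)} = \frac{1}{-100} - \frac{1}{-214 - 137} = - \frac{1}{100} - \frac{1}{-351} = - \frac{1}{100} - - \frac{1}{351} = - \frac{1}{100} + \frac{1}{351} = - \frac{251}{35100}$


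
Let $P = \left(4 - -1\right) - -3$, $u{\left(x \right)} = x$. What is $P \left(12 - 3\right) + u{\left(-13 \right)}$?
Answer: $59$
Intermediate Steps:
$P = 8$ ($P = \left(4 + 1\right) + 3 = 5 + 3 = 8$)
$P \left(12 - 3\right) + u{\left(-13 \right)} = 8 \left(12 - 3\right) - 13 = 8 \cdot 9 - 13 = 72 - 13 = 59$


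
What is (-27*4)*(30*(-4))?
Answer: 12960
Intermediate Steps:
(-27*4)*(30*(-4)) = -108*(-120) = 12960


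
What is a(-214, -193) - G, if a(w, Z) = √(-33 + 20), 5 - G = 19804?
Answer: 19799 + I*√13 ≈ 19799.0 + 3.6056*I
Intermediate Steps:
G = -19799 (G = 5 - 1*19804 = 5 - 19804 = -19799)
a(w, Z) = I*√13 (a(w, Z) = √(-13) = I*√13)
a(-214, -193) - G = I*√13 - 1*(-19799) = I*√13 + 19799 = 19799 + I*√13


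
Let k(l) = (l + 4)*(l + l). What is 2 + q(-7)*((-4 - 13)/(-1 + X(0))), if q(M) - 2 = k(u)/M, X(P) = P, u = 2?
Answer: -156/7 ≈ -22.286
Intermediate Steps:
k(l) = 2*l*(4 + l) (k(l) = (4 + l)*(2*l) = 2*l*(4 + l))
q(M) = 2 + 24/M (q(M) = 2 + (2*2*(4 + 2))/M = 2 + (2*2*6)/M = 2 + 24/M)
2 + q(-7)*((-4 - 13)/(-1 + X(0))) = 2 + (2 + 24/(-7))*((-4 - 13)/(-1 + 0)) = 2 + (2 + 24*(-⅐))*(-17/(-1)) = 2 + (2 - 24/7)*(-17*(-1)) = 2 - 10/7*17 = 2 - 170/7 = -156/7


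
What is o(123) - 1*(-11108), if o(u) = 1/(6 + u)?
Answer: 1432933/129 ≈ 11108.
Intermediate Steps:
o(123) - 1*(-11108) = 1/(6 + 123) - 1*(-11108) = 1/129 + 11108 = 1432933/129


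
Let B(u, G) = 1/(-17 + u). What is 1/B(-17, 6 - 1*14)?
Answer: -34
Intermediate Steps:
1/B(-17, 6 - 1*14) = 1/(1/(-17 - 17)) = 1/(1/(-34)) = 1/(-1/34) = -34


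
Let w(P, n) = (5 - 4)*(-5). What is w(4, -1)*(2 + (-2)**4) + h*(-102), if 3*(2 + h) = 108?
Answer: -3558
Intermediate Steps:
h = 34 (h = -2 + (1/3)*108 = -2 + 36 = 34)
w(P, n) = -5 (w(P, n) = 1*(-5) = -5)
w(4, -1)*(2 + (-2)**4) + h*(-102) = -5*(2 + (-2)**4) + 34*(-102) = -5*(2 + 16) - 3468 = -5*18 - 3468 = -90 - 3468 = -3558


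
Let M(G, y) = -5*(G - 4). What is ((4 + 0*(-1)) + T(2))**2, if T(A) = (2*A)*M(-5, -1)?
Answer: 33856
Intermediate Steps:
M(G, y) = 20 - 5*G (M(G, y) = -5*(-4 + G) = 20 - 5*G)
T(A) = 90*A (T(A) = (2*A)*(20 - 5*(-5)) = (2*A)*(20 + 25) = (2*A)*45 = 90*A)
((4 + 0*(-1)) + T(2))**2 = ((4 + 0*(-1)) + 90*2)**2 = ((4 + 0) + 180)**2 = (4 + 180)**2 = 184**2 = 33856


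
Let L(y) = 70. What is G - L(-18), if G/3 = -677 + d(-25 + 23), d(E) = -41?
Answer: -2224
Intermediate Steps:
G = -2154 (G = 3*(-677 - 41) = 3*(-718) = -2154)
G - L(-18) = -2154 - 1*70 = -2154 - 70 = -2224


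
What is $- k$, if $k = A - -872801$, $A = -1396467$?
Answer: $523666$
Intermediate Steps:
$k = -523666$ ($k = -1396467 - -872801 = -1396467 + 872801 = -523666$)
$- k = \left(-1\right) \left(-523666\right) = 523666$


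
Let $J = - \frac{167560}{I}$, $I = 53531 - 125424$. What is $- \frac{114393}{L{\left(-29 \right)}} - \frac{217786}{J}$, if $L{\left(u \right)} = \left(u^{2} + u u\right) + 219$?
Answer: $- \frac{14891836943089}{159265780} \approx -93503.0$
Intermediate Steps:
$I = -71893$ ($I = 53531 - 125424 = -71893$)
$L{\left(u \right)} = 219 + 2 u^{2}$ ($L{\left(u \right)} = \left(u^{2} + u^{2}\right) + 219 = 2 u^{2} + 219 = 219 + 2 u^{2}$)
$J = \frac{167560}{71893}$ ($J = - \frac{167560}{-71893} = \left(-167560\right) \left(- \frac{1}{71893}\right) = \frac{167560}{71893} \approx 2.3307$)
$- \frac{114393}{L{\left(-29 \right)}} - \frac{217786}{J} = - \frac{114393}{219 + 2 \left(-29\right)^{2}} - \frac{217786}{\frac{167560}{71893}} = - \frac{114393}{219 + 2 \cdot 841} - \frac{7828644449}{83780} = - \frac{114393}{219 + 1682} - \frac{7828644449}{83780} = - \frac{114393}{1901} - \frac{7828644449}{83780} = - \frac{14891836943089}{159265780}$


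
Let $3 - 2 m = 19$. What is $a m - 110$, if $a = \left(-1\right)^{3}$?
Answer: $-102$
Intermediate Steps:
$m = -8$ ($m = \frac{3}{2} - \frac{19}{2} = -8$)
$a = -1$
$a m - 110 = \left(-1\right) \left(-8\right) - 110 = 8 - 110 = -102$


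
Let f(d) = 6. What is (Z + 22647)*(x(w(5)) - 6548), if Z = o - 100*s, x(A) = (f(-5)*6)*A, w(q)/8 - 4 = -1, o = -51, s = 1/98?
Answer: -128429864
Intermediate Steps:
s = 1/98 ≈ 0.010204
w(q) = 24 (w(q) = 32 + 8*(-1) = 32 - 8 = 24)
x(A) = 36*A (x(A) = (6*6)*A = 36*A)
Z = -2549/49 (Z = -51 - 100*1/98 = -51 - 50/49 = -2549/49 ≈ -52.020)
(Z + 22647)*(x(w(5)) - 6548) = (-2549/49 + 22647)*(36*24 - 6548) = 1107154*(864 - 6548)/49 = (1107154/49)*(-5684) = -128429864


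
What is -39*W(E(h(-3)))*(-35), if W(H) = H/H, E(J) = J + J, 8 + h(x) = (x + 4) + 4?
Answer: 1365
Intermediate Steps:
h(x) = x (h(x) = -8 + ((x + 4) + 4) = -8 + ((4 + x) + 4) = -8 + (8 + x) = x)
E(J) = 2*J
W(H) = 1
-39*W(E(h(-3)))*(-35) = -39*1*(-35) = -39*(-35) = 1365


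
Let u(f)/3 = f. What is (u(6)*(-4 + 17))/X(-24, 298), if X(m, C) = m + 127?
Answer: 234/103 ≈ 2.2718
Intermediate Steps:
u(f) = 3*f
X(m, C) = 127 + m
(u(6)*(-4 + 17))/X(-24, 298) = ((3*6)*(-4 + 17))/(127 - 24) = (18*13)/103 = 234*(1/103) = 234/103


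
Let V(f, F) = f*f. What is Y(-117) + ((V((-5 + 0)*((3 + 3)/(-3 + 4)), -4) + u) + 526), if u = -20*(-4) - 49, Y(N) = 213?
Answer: 1670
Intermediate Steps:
V(f, F) = f²
u = 31 (u = 80 - 49 = 31)
Y(-117) + ((V((-5 + 0)*((3 + 3)/(-3 + 4)), -4) + u) + 526) = 213 + ((((-5 + 0)*((3 + 3)/(-3 + 4)))² + 31) + 526) = 213 + (((-30/1)² + 31) + 526) = 213 + (((-30)² + 31) + 526) = 213 + ((900 + 31) + 526) = 213 + (931 + 526) = 213 + 1457 = 1670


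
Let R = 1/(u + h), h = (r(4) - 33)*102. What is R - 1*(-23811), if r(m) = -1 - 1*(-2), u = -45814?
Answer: 1168596257/49078 ≈ 23811.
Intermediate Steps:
r(m) = 1 (r(m) = -1 + 2 = 1)
h = -3264 (h = (1 - 33)*102 = -32*102 = -3264)
R = -1/49078 (R = 1/(-45814 - 3264) = 1/(-49078) = -1/49078 ≈ -2.0376e-5)
R - 1*(-23811) = -1/49078 - 1*(-23811) = -1/49078 + 23811 = 1168596257/49078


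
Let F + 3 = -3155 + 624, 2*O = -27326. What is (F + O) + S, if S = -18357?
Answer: -34554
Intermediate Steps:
O = -13663 (O = (1/2)*(-27326) = -13663)
F = -2534 (F = -3 + (-3155 + 624) = -3 - 2531 = -2534)
(F + O) + S = (-2534 - 13663) - 18357 = -16197 - 18357 = -34554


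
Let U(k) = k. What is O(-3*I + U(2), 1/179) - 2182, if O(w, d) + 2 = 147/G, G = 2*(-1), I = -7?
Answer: -4515/2 ≈ -2257.5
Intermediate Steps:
G = -2
O(w, d) = -151/2 (O(w, d) = -2 + 147/(-2) = -2 + 147*(-½) = -2 - 147/2 = -151/2)
O(-3*I + U(2), 1/179) - 2182 = -151/2 - 2182 = -4515/2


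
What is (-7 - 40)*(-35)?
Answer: 1645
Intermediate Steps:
(-7 - 40)*(-35) = -47*(-35) = 1645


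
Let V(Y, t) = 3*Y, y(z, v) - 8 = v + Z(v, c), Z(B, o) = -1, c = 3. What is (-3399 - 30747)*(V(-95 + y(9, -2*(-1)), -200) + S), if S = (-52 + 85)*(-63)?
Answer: 79799202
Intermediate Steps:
y(z, v) = 7 + v (y(z, v) = 8 + (v - 1) = 8 + (-1 + v) = 7 + v)
S = -2079 (S = 33*(-63) = -2079)
(-3399 - 30747)*(V(-95 + y(9, -2*(-1)), -200) + S) = (-3399 - 30747)*(3*(-95 + (7 - 2*(-1))) - 2079) = -34146*(3*(-95 + (7 + 2)) - 2079) = -34146*(3*(-95 + 9) - 2079) = -34146*(3*(-86) - 2079) = -34146*(-258 - 2079) = -34146*(-2337) = 79799202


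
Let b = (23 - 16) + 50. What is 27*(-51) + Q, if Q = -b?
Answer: -1434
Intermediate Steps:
b = 57 (b = 7 + 50 = 57)
Q = -57 (Q = -1*57 = -57)
27*(-51) + Q = 27*(-51) - 57 = -1377 - 57 = -1434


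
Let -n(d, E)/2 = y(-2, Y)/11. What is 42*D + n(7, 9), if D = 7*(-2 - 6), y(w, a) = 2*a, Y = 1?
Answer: -25876/11 ≈ -2352.4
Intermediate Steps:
n(d, E) = -4/11 (n(d, E) = -2*2*1/11 = -4/11)
D = -56 (D = 7*(-8) = -56)
42*D + n(7, 9) = 42*(-56) - 4/11 = -2352 - 4/11 = -25876/11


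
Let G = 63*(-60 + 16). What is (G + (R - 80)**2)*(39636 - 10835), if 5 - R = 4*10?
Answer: 301056853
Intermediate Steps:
R = -35 (R = 5 - 4*10 = 5 - 1*40 = 5 - 40 = -35)
G = -2772 (G = 63*(-44) = -2772)
(G + (R - 80)**2)*(39636 - 10835) = (-2772 + (-35 - 80)**2)*(39636 - 10835) = (-2772 + (-115)**2)*28801 = (-2772 + 13225)*28801 = 10453*28801 = 301056853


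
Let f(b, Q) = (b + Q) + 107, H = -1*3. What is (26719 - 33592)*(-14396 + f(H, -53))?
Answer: 98593185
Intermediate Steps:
H = -3
f(b, Q) = 107 + Q + b (f(b, Q) = (Q + b) + 107 = 107 + Q + b)
(26719 - 33592)*(-14396 + f(H, -53)) = (26719 - 33592)*(-14396 + (107 - 53 - 3)) = -6873*(-14396 + 51) = -6873*(-14345) = 98593185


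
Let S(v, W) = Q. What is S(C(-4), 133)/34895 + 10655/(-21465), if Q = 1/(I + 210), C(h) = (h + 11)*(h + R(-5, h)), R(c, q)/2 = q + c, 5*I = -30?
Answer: -5056563229/10186687980 ≈ -0.49639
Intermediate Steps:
I = -6 (I = (1/5)*(-30) = -6)
R(c, q) = 2*c + 2*q (R(c, q) = 2*(q + c) = 2*(c + q) = 2*c + 2*q)
C(h) = (-10 + 3*h)*(11 + h) (C(h) = (h + 11)*(h + (2*(-5) + 2*h)) = (11 + h)*(h + (-10 + 2*h)) = (11 + h)*(-10 + 3*h) = (-10 + 3*h)*(11 + h))
Q = 1/204 (Q = 1/(-6 + 210) = 1/204 ≈ 0.0049020)
S(v, W) = 1/204
S(C(-4), 133)/34895 + 10655/(-21465) = (1/204)/34895 + 10655/(-21465) = (1/204)*(1/34895) + 10655*(-1/21465) = 1/7118580 - 2131/4293 = -5056563229/10186687980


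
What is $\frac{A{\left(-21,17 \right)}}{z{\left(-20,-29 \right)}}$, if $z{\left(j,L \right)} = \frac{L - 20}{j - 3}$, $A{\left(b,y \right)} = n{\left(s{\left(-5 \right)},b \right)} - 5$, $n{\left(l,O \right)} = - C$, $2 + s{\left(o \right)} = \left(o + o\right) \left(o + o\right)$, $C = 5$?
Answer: $- \frac{230}{49} \approx -4.6939$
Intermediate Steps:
$s{\left(o \right)} = -2 + 4 o^{2}$ ($s{\left(o \right)} = -2 + \left(o + o\right) \left(o + o\right) = -2 + 2 o 2 o = -2 + 4 o^{2}$)
$n{\left(l,O \right)} = -5$ ($n{\left(l,O \right)} = \left(-1\right) 5 = -5$)
$A{\left(b,y \right)} = -10$ ($A{\left(b,y \right)} = -5 - 5 = -10$)
$z{\left(j,L \right)} = \frac{-20 + L}{-3 + j}$
$\frac{A{\left(-21,17 \right)}}{z{\left(-20,-29 \right)}} = - \frac{10}{\frac{1}{-3 - 20} \left(-20 - 29\right)} = - \frac{10}{\frac{1}{-23} \left(-49\right)} = - \frac{10}{\left(- \frac{1}{23}\right) \left(-49\right)} = - \frac{10}{\frac{49}{23}} = \left(-10\right) \frac{23}{49} = - \frac{230}{49}$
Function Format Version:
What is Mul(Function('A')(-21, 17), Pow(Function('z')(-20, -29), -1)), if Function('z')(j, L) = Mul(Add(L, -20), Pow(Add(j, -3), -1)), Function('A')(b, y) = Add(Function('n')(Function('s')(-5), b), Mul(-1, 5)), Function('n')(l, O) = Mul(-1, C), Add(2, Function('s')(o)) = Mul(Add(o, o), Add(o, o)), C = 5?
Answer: Rational(-230, 49) ≈ -4.6939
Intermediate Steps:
Function('s')(o) = Add(-2, Mul(4, Pow(o, 2))) (Function('s')(o) = Add(-2, Mul(Add(o, o), Add(o, o))) = Add(-2, Mul(Mul(2, o), Mul(2, o))) = Add(-2, Mul(4, Pow(o, 2))))
Function('n')(l, O) = -5 (Function('n')(l, O) = Mul(-1, 5) = -5)
Function('A')(b, y) = -10 (Function('A')(b, y) = Add(-5, Mul(-1, 5)) = Add(-5, -5) = -10)
Function('z')(j, L) = Mul(Pow(Add(-3, j), -1), Add(-20, L)) (Function('z')(j, L) = Mul(Add(-20, L), Pow(Add(-3, j), -1)) = Mul(Pow(Add(-3, j), -1), Add(-20, L)))
Mul(Function('A')(-21, 17), Pow(Function('z')(-20, -29), -1)) = Mul(-10, Pow(Mul(Pow(Add(-3, -20), -1), Add(-20, -29)), -1)) = Mul(-10, Pow(Mul(Pow(-23, -1), -49), -1)) = Mul(-10, Pow(Mul(Rational(-1, 23), -49), -1)) = Mul(-10, Pow(Rational(49, 23), -1)) = Mul(-10, Rational(23, 49)) = Rational(-230, 49)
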